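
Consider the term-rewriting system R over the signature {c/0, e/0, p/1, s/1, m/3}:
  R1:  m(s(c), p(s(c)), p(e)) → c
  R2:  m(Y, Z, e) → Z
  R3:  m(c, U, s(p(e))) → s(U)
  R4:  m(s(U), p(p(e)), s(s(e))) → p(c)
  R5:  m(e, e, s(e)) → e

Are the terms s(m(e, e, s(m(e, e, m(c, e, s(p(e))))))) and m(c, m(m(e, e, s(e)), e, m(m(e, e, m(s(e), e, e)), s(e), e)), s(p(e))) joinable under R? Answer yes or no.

yes — NF(t₁) = s(e), NF(t₂) = s(e)

Reduce t₁ = s(m(e, e, s(m(e, e, m(c, e, s(p(e))))))):
1. s(m(e, e, s(m(e, e, m(c, e, s(p(e)))))))  →  s(m(e, e, s(m(e, e, s(e)))))   [R3 at 1.3.1.3]
2. s(m(e, e, s(m(e, e, s(e)))))  →  s(m(e, e, s(e)))   [R5 at 1.3.1]
3. s(m(e, e, s(e)))  →  s(e)   [R5 at 1]

Reduce t₂ = m(c, m(m(e, e, s(e)), e, m(m(e, e, m(s(e), e, e)), s(e), e)), s(p(e))):
1. m(c, m(m(e, e, s(e)), e, m(m(e, e, m(s(e), e, e)), s(e), e)), s(p(e)))  →  s(m(m(e, e, s(e)), e, m(m(e, e, m(s(e), e, e)), s(e), e)))   [R3 at ε]
2. s(m(m(e, e, s(e)), e, m(m(e, e, m(s(e), e, e)), s(e), e)))  →  s(m(e, e, m(m(e, e, m(s(e), e, e)), s(e), e)))   [R5 at 1.1]
3. s(m(e, e, m(m(e, e, m(s(e), e, e)), s(e), e)))  →  s(m(e, e, s(e)))   [R2 at 1.3]
4. s(m(e, e, s(e)))  →  s(e)   [R5 at 1]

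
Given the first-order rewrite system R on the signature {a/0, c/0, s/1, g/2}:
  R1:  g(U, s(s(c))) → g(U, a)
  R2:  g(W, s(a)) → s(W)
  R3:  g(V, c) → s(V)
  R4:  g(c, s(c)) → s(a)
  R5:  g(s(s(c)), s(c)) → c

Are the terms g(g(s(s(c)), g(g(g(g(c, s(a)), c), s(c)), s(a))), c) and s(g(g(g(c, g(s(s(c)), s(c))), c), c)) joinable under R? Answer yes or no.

no — NF(t₁) = s(c), NF(t₂) = s(s(s(s(c))))

Reduce t₁ = g(g(s(s(c)), g(g(g(g(c, s(a)), c), s(c)), s(a))), c):
1. g(g(s(s(c)), g(g(g(g(c, s(a)), c), s(c)), s(a))), c)  →  s(g(s(s(c)), g(g(g(g(c, s(a)), c), s(c)), s(a))))   [R3 at ε]
2. s(g(s(s(c)), g(g(g(g(c, s(a)), c), s(c)), s(a))))  →  s(g(s(s(c)), s(g(g(g(c, s(a)), c), s(c)))))   [R2 at 1.2]
3. s(g(s(s(c)), s(g(g(g(c, s(a)), c), s(c)))))  →  s(g(s(s(c)), s(g(s(g(c, s(a))), s(c)))))   [R3 at 1.2.1.1]
4. s(g(s(s(c)), s(g(s(g(c, s(a))), s(c)))))  →  s(g(s(s(c)), s(g(s(s(c)), s(c)))))   [R2 at 1.2.1.1.1]
5. s(g(s(s(c)), s(g(s(s(c)), s(c)))))  →  s(g(s(s(c)), s(c)))   [R5 at 1.2.1]
6. s(g(s(s(c)), s(c)))  →  s(c)   [R5 at 1]

Reduce t₂ = s(g(g(g(c, g(s(s(c)), s(c))), c), c)):
1. s(g(g(g(c, g(s(s(c)), s(c))), c), c))  →  s(s(g(g(c, g(s(s(c)), s(c))), c)))   [R3 at 1]
2. s(s(g(g(c, g(s(s(c)), s(c))), c)))  →  s(s(s(g(c, g(s(s(c)), s(c))))))   [R3 at 1.1]
3. s(s(s(g(c, g(s(s(c)), s(c))))))  →  s(s(s(g(c, c))))   [R5 at 1.1.1.2]
4. s(s(s(g(c, c))))  →  s(s(s(s(c))))   [R3 at 1.1.1]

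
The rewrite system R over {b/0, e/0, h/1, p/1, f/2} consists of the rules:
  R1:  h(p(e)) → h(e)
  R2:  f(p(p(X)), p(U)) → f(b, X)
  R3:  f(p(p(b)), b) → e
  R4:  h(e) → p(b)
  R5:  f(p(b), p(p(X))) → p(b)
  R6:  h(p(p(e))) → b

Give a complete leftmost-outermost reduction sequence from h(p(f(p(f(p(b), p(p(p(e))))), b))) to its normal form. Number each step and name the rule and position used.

p(b)

1. h(p(f(p(f(p(b), p(p(p(e))))), b)))  →  h(p(f(p(p(b)), b)))   [R5 at 1.1.1.1]
2. h(p(f(p(p(b)), b)))  →  h(p(e))   [R3 at 1.1]
3. h(p(e))  →  h(e)   [R1 at ε]
4. h(e)  →  p(b)   [R4 at ε]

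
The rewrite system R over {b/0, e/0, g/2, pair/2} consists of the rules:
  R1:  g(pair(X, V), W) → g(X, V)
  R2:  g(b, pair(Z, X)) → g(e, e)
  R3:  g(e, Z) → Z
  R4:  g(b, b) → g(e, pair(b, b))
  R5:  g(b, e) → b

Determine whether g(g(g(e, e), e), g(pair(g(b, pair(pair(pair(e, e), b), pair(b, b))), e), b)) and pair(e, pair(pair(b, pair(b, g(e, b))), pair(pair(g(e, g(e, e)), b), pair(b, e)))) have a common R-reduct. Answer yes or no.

no — NF(t₁) = e, NF(t₂) = pair(e, pair(pair(b, pair(b, b)), pair(pair(e, b), pair(b, e))))

Reduce t₁ = g(g(g(e, e), e), g(pair(g(b, pair(pair(pair(e, e), b), pair(b, b))), e), b)):
1. g(g(g(e, e), e), g(pair(g(b, pair(pair(pair(e, e), b), pair(b, b))), e), b))  →  g(g(e, e), g(pair(g(b, pair(pair(pair(e, e), b), pair(b, b))), e), b))   [R3 at 1.1]
2. g(g(e, e), g(pair(g(b, pair(pair(pair(e, e), b), pair(b, b))), e), b))  →  g(e, g(pair(g(b, pair(pair(pair(e, e), b), pair(b, b))), e), b))   [R3 at 1]
3. g(e, g(pair(g(b, pair(pair(pair(e, e), b), pair(b, b))), e), b))  →  g(pair(g(b, pair(pair(pair(e, e), b), pair(b, b))), e), b)   [R3 at ε]
4. g(pair(g(b, pair(pair(pair(e, e), b), pair(b, b))), e), b)  →  g(g(b, pair(pair(pair(e, e), b), pair(b, b))), e)   [R1 at ε]
5. g(g(b, pair(pair(pair(e, e), b), pair(b, b))), e)  →  g(g(e, e), e)   [R2 at 1]
6. g(g(e, e), e)  →  g(e, e)   [R3 at 1]
7. g(e, e)  →  e   [R3 at ε]

Reduce t₂ = pair(e, pair(pair(b, pair(b, g(e, b))), pair(pair(g(e, g(e, e)), b), pair(b, e)))):
1. pair(e, pair(pair(b, pair(b, g(e, b))), pair(pair(g(e, g(e, e)), b), pair(b, e))))  →  pair(e, pair(pair(b, pair(b, b)), pair(pair(g(e, g(e, e)), b), pair(b, e))))   [R3 at 2.1.2.2]
2. pair(e, pair(pair(b, pair(b, b)), pair(pair(g(e, g(e, e)), b), pair(b, e))))  →  pair(e, pair(pair(b, pair(b, b)), pair(pair(g(e, e), b), pair(b, e))))   [R3 at 2.2.1.1]
3. pair(e, pair(pair(b, pair(b, b)), pair(pair(g(e, e), b), pair(b, e))))  →  pair(e, pair(pair(b, pair(b, b)), pair(pair(e, b), pair(b, e))))   [R3 at 2.2.1.1]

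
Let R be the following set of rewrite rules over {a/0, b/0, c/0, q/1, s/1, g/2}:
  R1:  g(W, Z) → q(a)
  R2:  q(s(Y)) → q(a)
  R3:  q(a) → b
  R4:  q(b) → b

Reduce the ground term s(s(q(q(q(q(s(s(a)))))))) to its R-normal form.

s(s(b))

1. s(s(q(q(q(q(s(s(a))))))))  →  s(s(q(q(q(q(a))))))   [R2 at 1.1.1.1.1]
2. s(s(q(q(q(q(a))))))  →  s(s(q(q(q(b)))))   [R3 at 1.1.1.1.1]
3. s(s(q(q(q(b)))))  →  s(s(q(q(b))))   [R4 at 1.1.1.1]
4. s(s(q(q(b))))  →  s(s(q(b)))   [R4 at 1.1.1]
5. s(s(q(b)))  →  s(s(b))   [R4 at 1.1]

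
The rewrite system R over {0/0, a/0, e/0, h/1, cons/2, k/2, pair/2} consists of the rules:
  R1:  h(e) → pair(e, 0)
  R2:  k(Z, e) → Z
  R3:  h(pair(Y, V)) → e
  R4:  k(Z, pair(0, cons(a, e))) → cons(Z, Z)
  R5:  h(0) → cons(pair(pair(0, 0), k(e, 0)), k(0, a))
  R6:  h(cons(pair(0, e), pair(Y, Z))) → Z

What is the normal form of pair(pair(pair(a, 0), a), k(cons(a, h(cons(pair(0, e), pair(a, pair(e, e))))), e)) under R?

1. pair(pair(pair(a, 0), a), k(cons(a, h(cons(pair(0, e), pair(a, pair(e, e))))), e))  →  pair(pair(pair(a, 0), a), cons(a, h(cons(pair(0, e), pair(a, pair(e, e))))))   [R2 at 2]
2. pair(pair(pair(a, 0), a), cons(a, h(cons(pair(0, e), pair(a, pair(e, e))))))  →  pair(pair(pair(a, 0), a), cons(a, pair(e, e)))   [R6 at 2.2]

pair(pair(pair(a, 0), a), cons(a, pair(e, e)))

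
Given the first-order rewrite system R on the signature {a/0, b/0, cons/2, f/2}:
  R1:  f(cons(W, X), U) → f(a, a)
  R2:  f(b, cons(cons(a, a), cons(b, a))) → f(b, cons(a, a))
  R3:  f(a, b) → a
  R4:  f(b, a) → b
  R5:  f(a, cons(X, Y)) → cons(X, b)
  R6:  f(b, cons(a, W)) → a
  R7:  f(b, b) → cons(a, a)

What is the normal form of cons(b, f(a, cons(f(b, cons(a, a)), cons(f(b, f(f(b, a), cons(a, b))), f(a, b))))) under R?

1. cons(b, f(a, cons(f(b, cons(a, a)), cons(f(b, f(f(b, a), cons(a, b))), f(a, b)))))  →  cons(b, cons(f(b, cons(a, a)), b))   [R5 at 2]
2. cons(b, cons(f(b, cons(a, a)), b))  →  cons(b, cons(a, b))   [R6 at 2.1]

cons(b, cons(a, b))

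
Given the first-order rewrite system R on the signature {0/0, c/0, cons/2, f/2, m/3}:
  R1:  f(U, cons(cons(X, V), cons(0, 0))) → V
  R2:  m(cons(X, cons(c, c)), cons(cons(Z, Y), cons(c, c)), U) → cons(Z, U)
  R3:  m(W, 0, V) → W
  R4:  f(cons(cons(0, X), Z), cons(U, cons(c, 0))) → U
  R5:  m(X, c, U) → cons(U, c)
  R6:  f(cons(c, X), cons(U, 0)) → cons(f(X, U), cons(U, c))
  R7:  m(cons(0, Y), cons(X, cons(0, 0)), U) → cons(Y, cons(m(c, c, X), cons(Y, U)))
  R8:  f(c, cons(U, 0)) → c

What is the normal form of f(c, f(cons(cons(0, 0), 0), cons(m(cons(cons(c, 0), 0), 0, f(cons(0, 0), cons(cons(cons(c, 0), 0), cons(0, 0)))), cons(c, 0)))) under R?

1. f(c, f(cons(cons(0, 0), 0), cons(m(cons(cons(c, 0), 0), 0, f(cons(0, 0), cons(cons(cons(c, 0), 0), cons(0, 0)))), cons(c, 0))))  →  f(c, m(cons(cons(c, 0), 0), 0, f(cons(0, 0), cons(cons(cons(c, 0), 0), cons(0, 0)))))   [R4 at 2]
2. f(c, m(cons(cons(c, 0), 0), 0, f(cons(0, 0), cons(cons(cons(c, 0), 0), cons(0, 0)))))  →  f(c, cons(cons(c, 0), 0))   [R3 at 2]
3. f(c, cons(cons(c, 0), 0))  →  c   [R8 at ε]

c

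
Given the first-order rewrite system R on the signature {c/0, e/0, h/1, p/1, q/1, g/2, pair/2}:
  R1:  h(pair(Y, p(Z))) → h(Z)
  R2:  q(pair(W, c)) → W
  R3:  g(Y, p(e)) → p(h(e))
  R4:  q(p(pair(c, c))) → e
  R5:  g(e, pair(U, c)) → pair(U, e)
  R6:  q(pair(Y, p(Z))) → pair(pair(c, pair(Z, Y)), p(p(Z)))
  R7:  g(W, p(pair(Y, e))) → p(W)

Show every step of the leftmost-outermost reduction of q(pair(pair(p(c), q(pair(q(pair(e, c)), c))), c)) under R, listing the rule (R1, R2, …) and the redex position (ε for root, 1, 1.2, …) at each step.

1. q(pair(pair(p(c), q(pair(q(pair(e, c)), c))), c))  →  pair(p(c), q(pair(q(pair(e, c)), c)))   [R2 at ε]
2. pair(p(c), q(pair(q(pair(e, c)), c)))  →  pair(p(c), q(pair(e, c)))   [R2 at 2]
3. pair(p(c), q(pair(e, c)))  →  pair(p(c), e)   [R2 at 2]

pair(p(c), e)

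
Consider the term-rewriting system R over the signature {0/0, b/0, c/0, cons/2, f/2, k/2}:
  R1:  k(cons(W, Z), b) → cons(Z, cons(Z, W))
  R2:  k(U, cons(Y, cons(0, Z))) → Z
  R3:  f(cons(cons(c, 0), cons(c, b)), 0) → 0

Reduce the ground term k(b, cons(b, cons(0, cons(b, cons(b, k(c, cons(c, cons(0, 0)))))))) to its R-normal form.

cons(b, cons(b, 0))

1. k(b, cons(b, cons(0, cons(b, cons(b, k(c, cons(c, cons(0, 0))))))))  →  cons(b, cons(b, k(c, cons(c, cons(0, 0)))))   [R2 at ε]
2. cons(b, cons(b, k(c, cons(c, cons(0, 0)))))  →  cons(b, cons(b, 0))   [R2 at 2.2]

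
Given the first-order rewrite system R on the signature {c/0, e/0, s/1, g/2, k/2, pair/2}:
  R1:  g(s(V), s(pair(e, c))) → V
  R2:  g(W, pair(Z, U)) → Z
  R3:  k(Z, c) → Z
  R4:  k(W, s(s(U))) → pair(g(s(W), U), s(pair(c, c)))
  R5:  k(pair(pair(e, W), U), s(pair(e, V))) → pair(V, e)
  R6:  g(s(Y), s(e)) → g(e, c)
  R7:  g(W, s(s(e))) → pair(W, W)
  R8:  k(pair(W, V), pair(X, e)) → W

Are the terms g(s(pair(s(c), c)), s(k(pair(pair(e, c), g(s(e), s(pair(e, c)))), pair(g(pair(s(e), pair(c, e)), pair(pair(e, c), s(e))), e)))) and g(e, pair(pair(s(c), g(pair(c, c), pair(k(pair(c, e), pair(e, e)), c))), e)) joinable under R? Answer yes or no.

yes — NF(t₁) = pair(s(c), c), NF(t₂) = pair(s(c), c)

Reduce t₁ = g(s(pair(s(c), c)), s(k(pair(pair(e, c), g(s(e), s(pair(e, c)))), pair(g(pair(s(e), pair(c, e)), pair(pair(e, c), s(e))), e)))):
1. g(s(pair(s(c), c)), s(k(pair(pair(e, c), g(s(e), s(pair(e, c)))), pair(g(pair(s(e), pair(c, e)), pair(pair(e, c), s(e))), e))))  →  g(s(pair(s(c), c)), s(pair(e, c)))   [R8 at 2.1]
2. g(s(pair(s(c), c)), s(pair(e, c)))  →  pair(s(c), c)   [R1 at ε]

Reduce t₂ = g(e, pair(pair(s(c), g(pair(c, c), pair(k(pair(c, e), pair(e, e)), c))), e)):
1. g(e, pair(pair(s(c), g(pair(c, c), pair(k(pair(c, e), pair(e, e)), c))), e))  →  pair(s(c), g(pair(c, c), pair(k(pair(c, e), pair(e, e)), c)))   [R2 at ε]
2. pair(s(c), g(pair(c, c), pair(k(pair(c, e), pair(e, e)), c)))  →  pair(s(c), k(pair(c, e), pair(e, e)))   [R2 at 2]
3. pair(s(c), k(pair(c, e), pair(e, e)))  →  pair(s(c), c)   [R8 at 2]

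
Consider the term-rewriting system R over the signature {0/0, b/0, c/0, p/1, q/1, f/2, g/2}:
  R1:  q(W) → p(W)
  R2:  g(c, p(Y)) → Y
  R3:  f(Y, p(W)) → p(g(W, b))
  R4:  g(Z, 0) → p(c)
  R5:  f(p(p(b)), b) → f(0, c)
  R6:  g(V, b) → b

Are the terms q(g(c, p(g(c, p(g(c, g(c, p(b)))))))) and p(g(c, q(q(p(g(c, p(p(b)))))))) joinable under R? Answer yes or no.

Reduce t₁ = q(g(c, p(g(c, p(g(c, g(c, p(b)))))))):
1. q(g(c, p(g(c, p(g(c, g(c, p(b))))))))  →  p(g(c, p(g(c, p(g(c, g(c, p(b))))))))   [R1 at ε]
2. p(g(c, p(g(c, p(g(c, g(c, p(b))))))))  →  p(g(c, p(g(c, g(c, p(b))))))   [R2 at 1]
3. p(g(c, p(g(c, g(c, p(b))))))  →  p(g(c, g(c, p(b))))   [R2 at 1]
4. p(g(c, g(c, p(b))))  →  p(g(c, b))   [R2 at 1.2]
5. p(g(c, b))  →  p(b)   [R6 at 1]

Reduce t₂ = p(g(c, q(q(p(g(c, p(p(b)))))))):
1. p(g(c, q(q(p(g(c, p(p(b))))))))  →  p(g(c, p(q(p(g(c, p(p(b))))))))   [R1 at 1.2]
2. p(g(c, p(q(p(g(c, p(p(b))))))))  →  p(q(p(g(c, p(p(b))))))   [R2 at 1]
3. p(q(p(g(c, p(p(b))))))  →  p(p(p(g(c, p(p(b))))))   [R1 at 1]
4. p(p(p(g(c, p(p(b))))))  →  p(p(p(p(b))))   [R2 at 1.1.1]

no — NF(t₁) = p(b), NF(t₂) = p(p(p(p(b))))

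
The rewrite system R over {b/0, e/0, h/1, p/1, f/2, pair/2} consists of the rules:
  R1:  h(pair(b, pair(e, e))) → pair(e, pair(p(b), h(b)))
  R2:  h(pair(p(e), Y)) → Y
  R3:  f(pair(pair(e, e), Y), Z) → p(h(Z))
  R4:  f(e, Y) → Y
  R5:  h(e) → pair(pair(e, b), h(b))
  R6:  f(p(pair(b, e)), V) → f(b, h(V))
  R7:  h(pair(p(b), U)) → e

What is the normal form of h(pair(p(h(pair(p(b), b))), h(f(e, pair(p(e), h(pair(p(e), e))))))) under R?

e

1. h(pair(p(h(pair(p(b), b))), h(f(e, pair(p(e), h(pair(p(e), e)))))))  →  h(pair(p(e), h(f(e, pair(p(e), h(pair(p(e), e)))))))   [R7 at 1.1.1]
2. h(pair(p(e), h(f(e, pair(p(e), h(pair(p(e), e)))))))  →  h(f(e, pair(p(e), h(pair(p(e), e)))))   [R2 at ε]
3. h(f(e, pair(p(e), h(pair(p(e), e)))))  →  h(pair(p(e), h(pair(p(e), e))))   [R4 at 1]
4. h(pair(p(e), h(pair(p(e), e))))  →  h(pair(p(e), e))   [R2 at ε]
5. h(pair(p(e), e))  →  e   [R2 at ε]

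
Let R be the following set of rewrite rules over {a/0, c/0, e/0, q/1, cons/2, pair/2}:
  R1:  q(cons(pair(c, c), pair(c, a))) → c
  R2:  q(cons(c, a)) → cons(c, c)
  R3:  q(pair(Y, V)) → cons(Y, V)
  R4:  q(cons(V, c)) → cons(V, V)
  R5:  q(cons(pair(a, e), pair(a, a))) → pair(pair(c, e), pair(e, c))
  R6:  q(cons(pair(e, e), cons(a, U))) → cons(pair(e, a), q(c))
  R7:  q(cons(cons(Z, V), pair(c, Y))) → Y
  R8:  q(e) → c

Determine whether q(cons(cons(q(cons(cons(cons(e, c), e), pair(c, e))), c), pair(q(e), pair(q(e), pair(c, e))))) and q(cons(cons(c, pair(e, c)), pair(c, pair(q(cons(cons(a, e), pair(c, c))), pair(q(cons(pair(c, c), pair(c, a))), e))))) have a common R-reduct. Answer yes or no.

Reduce t₁ = q(cons(cons(q(cons(cons(cons(e, c), e), pair(c, e))), c), pair(q(e), pair(q(e), pair(c, e))))):
1. q(cons(cons(q(cons(cons(cons(e, c), e), pair(c, e))), c), pair(q(e), pair(q(e), pair(c, e)))))  →  q(cons(cons(e, c), pair(q(e), pair(q(e), pair(c, e)))))   [R7 at 1.1.1]
2. q(cons(cons(e, c), pair(q(e), pair(q(e), pair(c, e)))))  →  q(cons(cons(e, c), pair(c, pair(q(e), pair(c, e)))))   [R8 at 1.2.1]
3. q(cons(cons(e, c), pair(c, pair(q(e), pair(c, e)))))  →  pair(q(e), pair(c, e))   [R7 at ε]
4. pair(q(e), pair(c, e))  →  pair(c, pair(c, e))   [R8 at 1]

Reduce t₂ = q(cons(cons(c, pair(e, c)), pair(c, pair(q(cons(cons(a, e), pair(c, c))), pair(q(cons(pair(c, c), pair(c, a))), e))))):
1. q(cons(cons(c, pair(e, c)), pair(c, pair(q(cons(cons(a, e), pair(c, c))), pair(q(cons(pair(c, c), pair(c, a))), e)))))  →  pair(q(cons(cons(a, e), pair(c, c))), pair(q(cons(pair(c, c), pair(c, a))), e))   [R7 at ε]
2. pair(q(cons(cons(a, e), pair(c, c))), pair(q(cons(pair(c, c), pair(c, a))), e))  →  pair(c, pair(q(cons(pair(c, c), pair(c, a))), e))   [R7 at 1]
3. pair(c, pair(q(cons(pair(c, c), pair(c, a))), e))  →  pair(c, pair(c, e))   [R1 at 2.1]

yes — NF(t₁) = pair(c, pair(c, e)), NF(t₂) = pair(c, pair(c, e))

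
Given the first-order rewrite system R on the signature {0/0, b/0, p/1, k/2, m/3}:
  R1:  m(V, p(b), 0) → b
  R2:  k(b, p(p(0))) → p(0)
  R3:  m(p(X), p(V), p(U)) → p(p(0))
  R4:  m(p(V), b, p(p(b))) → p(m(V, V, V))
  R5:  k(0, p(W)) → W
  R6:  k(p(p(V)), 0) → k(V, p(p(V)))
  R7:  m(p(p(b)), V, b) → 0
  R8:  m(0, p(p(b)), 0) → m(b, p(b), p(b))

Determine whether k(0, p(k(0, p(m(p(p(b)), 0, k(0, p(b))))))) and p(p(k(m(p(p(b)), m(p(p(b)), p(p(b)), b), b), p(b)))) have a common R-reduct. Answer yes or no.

Reduce t₁ = k(0, p(k(0, p(m(p(p(b)), 0, k(0, p(b))))))):
1. k(0, p(k(0, p(m(p(p(b)), 0, k(0, p(b)))))))  →  k(0, p(m(p(p(b)), 0, k(0, p(b)))))   [R5 at ε]
2. k(0, p(m(p(p(b)), 0, k(0, p(b)))))  →  m(p(p(b)), 0, k(0, p(b)))   [R5 at ε]
3. m(p(p(b)), 0, k(0, p(b)))  →  m(p(p(b)), 0, b)   [R5 at 3]
4. m(p(p(b)), 0, b)  →  0   [R7 at ε]

Reduce t₂ = p(p(k(m(p(p(b)), m(p(p(b)), p(p(b)), b), b), p(b)))):
1. p(p(k(m(p(p(b)), m(p(p(b)), p(p(b)), b), b), p(b))))  →  p(p(k(0, p(b))))   [R7 at 1.1.1]
2. p(p(k(0, p(b))))  →  p(p(b))   [R5 at 1.1]

no — NF(t₁) = 0, NF(t₂) = p(p(b))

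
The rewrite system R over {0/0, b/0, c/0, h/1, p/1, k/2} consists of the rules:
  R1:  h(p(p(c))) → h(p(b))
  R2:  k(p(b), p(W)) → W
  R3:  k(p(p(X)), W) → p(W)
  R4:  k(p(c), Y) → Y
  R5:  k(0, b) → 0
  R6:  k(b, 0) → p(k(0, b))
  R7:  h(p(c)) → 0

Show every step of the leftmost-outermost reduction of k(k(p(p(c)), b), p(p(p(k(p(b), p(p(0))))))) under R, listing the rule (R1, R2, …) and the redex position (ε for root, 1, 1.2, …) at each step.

p(p(p(0)))

1. k(k(p(p(c)), b), p(p(p(k(p(b), p(p(0)))))))  →  k(p(b), p(p(p(k(p(b), p(p(0)))))))   [R3 at 1]
2. k(p(b), p(p(p(k(p(b), p(p(0)))))))  →  p(p(k(p(b), p(p(0)))))   [R2 at ε]
3. p(p(k(p(b), p(p(0)))))  →  p(p(p(0)))   [R2 at 1.1]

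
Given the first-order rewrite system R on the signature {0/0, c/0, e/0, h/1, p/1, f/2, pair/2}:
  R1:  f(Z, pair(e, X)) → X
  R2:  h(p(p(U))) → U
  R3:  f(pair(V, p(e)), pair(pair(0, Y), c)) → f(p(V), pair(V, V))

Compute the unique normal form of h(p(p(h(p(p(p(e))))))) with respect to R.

p(e)

1. h(p(p(h(p(p(p(e)))))))  →  h(p(p(p(e))))   [R2 at ε]
2. h(p(p(p(e))))  →  p(e)   [R2 at ε]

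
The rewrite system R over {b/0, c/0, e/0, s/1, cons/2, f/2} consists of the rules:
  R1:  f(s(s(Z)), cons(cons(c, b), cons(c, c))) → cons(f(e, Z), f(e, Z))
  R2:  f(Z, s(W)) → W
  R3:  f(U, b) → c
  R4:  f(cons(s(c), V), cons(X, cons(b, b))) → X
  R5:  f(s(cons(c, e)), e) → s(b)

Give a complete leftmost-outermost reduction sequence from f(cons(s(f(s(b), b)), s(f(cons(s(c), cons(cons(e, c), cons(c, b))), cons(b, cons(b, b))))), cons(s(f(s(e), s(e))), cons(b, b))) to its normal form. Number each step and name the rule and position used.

1. f(cons(s(f(s(b), b)), s(f(cons(s(c), cons(cons(e, c), cons(c, b))), cons(b, cons(b, b))))), cons(s(f(s(e), s(e))), cons(b, b)))  →  f(cons(s(c), s(f(cons(s(c), cons(cons(e, c), cons(c, b))), cons(b, cons(b, b))))), cons(s(f(s(e), s(e))), cons(b, b)))   [R3 at 1.1.1]
2. f(cons(s(c), s(f(cons(s(c), cons(cons(e, c), cons(c, b))), cons(b, cons(b, b))))), cons(s(f(s(e), s(e))), cons(b, b)))  →  s(f(s(e), s(e)))   [R4 at ε]
3. s(f(s(e), s(e)))  →  s(e)   [R2 at 1]

s(e)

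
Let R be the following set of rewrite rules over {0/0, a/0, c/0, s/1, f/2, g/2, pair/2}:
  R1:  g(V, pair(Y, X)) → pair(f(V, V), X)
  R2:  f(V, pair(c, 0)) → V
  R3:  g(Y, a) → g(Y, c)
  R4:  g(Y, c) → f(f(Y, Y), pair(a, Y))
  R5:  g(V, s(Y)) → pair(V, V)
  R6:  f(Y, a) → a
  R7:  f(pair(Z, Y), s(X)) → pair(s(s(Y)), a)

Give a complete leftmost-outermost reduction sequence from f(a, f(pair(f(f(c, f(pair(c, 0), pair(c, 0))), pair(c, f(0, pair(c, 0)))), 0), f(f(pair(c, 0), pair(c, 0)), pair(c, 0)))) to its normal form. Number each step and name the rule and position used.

a

1. f(a, f(pair(f(f(c, f(pair(c, 0), pair(c, 0))), pair(c, f(0, pair(c, 0)))), 0), f(f(pair(c, 0), pair(c, 0)), pair(c, 0))))  →  f(a, f(pair(f(f(c, pair(c, 0)), pair(c, f(0, pair(c, 0)))), 0), f(f(pair(c, 0), pair(c, 0)), pair(c, 0))))   [R2 at 2.1.1.1.2]
2. f(a, f(pair(f(f(c, pair(c, 0)), pair(c, f(0, pair(c, 0)))), 0), f(f(pair(c, 0), pair(c, 0)), pair(c, 0))))  →  f(a, f(pair(f(c, pair(c, f(0, pair(c, 0)))), 0), f(f(pair(c, 0), pair(c, 0)), pair(c, 0))))   [R2 at 2.1.1.1]
3. f(a, f(pair(f(c, pair(c, f(0, pair(c, 0)))), 0), f(f(pair(c, 0), pair(c, 0)), pair(c, 0))))  →  f(a, f(pair(f(c, pair(c, 0)), 0), f(f(pair(c, 0), pair(c, 0)), pair(c, 0))))   [R2 at 2.1.1.2.2]
4. f(a, f(pair(f(c, pair(c, 0)), 0), f(f(pair(c, 0), pair(c, 0)), pair(c, 0))))  →  f(a, f(pair(c, 0), f(f(pair(c, 0), pair(c, 0)), pair(c, 0))))   [R2 at 2.1.1]
5. f(a, f(pair(c, 0), f(f(pair(c, 0), pair(c, 0)), pair(c, 0))))  →  f(a, f(pair(c, 0), f(pair(c, 0), pair(c, 0))))   [R2 at 2.2]
6. f(a, f(pair(c, 0), f(pair(c, 0), pair(c, 0))))  →  f(a, f(pair(c, 0), pair(c, 0)))   [R2 at 2.2]
7. f(a, f(pair(c, 0), pair(c, 0)))  →  f(a, pair(c, 0))   [R2 at 2]
8. f(a, pair(c, 0))  →  a   [R2 at ε]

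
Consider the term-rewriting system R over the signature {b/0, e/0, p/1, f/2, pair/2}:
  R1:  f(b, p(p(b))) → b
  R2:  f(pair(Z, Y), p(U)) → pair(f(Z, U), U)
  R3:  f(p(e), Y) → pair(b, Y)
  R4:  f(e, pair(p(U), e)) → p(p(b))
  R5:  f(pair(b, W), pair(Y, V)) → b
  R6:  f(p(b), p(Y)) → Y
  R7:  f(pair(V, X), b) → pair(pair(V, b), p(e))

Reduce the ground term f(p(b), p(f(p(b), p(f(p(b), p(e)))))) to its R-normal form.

1. f(p(b), p(f(p(b), p(f(p(b), p(e))))))  →  f(p(b), p(f(p(b), p(e))))   [R6 at ε]
2. f(p(b), p(f(p(b), p(e))))  →  f(p(b), p(e))   [R6 at ε]
3. f(p(b), p(e))  →  e   [R6 at ε]

e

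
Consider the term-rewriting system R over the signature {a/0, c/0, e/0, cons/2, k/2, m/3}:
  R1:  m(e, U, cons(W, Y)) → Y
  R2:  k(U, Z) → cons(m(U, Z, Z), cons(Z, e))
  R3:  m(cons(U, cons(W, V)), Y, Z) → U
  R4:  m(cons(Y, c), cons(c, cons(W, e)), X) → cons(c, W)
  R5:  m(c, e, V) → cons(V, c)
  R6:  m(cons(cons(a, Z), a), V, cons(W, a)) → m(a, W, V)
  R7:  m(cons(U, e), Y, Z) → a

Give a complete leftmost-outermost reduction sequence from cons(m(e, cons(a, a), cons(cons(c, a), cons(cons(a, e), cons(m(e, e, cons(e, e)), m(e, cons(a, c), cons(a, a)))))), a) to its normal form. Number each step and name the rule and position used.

1. cons(m(e, cons(a, a), cons(cons(c, a), cons(cons(a, e), cons(m(e, e, cons(e, e)), m(e, cons(a, c), cons(a, a)))))), a)  →  cons(cons(cons(a, e), cons(m(e, e, cons(e, e)), m(e, cons(a, c), cons(a, a)))), a)   [R1 at 1]
2. cons(cons(cons(a, e), cons(m(e, e, cons(e, e)), m(e, cons(a, c), cons(a, a)))), a)  →  cons(cons(cons(a, e), cons(e, m(e, cons(a, c), cons(a, a)))), a)   [R1 at 1.2.1]
3. cons(cons(cons(a, e), cons(e, m(e, cons(a, c), cons(a, a)))), a)  →  cons(cons(cons(a, e), cons(e, a)), a)   [R1 at 1.2.2]

cons(cons(cons(a, e), cons(e, a)), a)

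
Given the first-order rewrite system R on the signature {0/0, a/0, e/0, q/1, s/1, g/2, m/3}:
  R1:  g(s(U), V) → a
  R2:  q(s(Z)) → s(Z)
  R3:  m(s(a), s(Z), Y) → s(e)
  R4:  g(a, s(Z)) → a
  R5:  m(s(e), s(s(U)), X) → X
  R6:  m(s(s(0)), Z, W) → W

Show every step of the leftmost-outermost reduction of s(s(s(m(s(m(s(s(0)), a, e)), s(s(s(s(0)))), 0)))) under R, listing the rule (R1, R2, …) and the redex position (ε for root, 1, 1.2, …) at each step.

s(s(s(0)))

1. s(s(s(m(s(m(s(s(0)), a, e)), s(s(s(s(0)))), 0))))  →  s(s(s(m(s(e), s(s(s(s(0)))), 0))))   [R6 at 1.1.1.1.1]
2. s(s(s(m(s(e), s(s(s(s(0)))), 0))))  →  s(s(s(0)))   [R5 at 1.1.1]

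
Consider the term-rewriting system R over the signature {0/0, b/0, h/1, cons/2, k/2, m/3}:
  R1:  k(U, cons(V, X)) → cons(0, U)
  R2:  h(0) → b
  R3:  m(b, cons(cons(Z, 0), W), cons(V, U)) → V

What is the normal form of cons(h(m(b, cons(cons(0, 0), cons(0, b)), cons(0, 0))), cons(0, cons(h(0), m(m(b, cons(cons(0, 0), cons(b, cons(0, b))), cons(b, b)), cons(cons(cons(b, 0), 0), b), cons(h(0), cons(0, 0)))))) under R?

1. cons(h(m(b, cons(cons(0, 0), cons(0, b)), cons(0, 0))), cons(0, cons(h(0), m(m(b, cons(cons(0, 0), cons(b, cons(0, b))), cons(b, b)), cons(cons(cons(b, 0), 0), b), cons(h(0), cons(0, 0))))))  →  cons(h(0), cons(0, cons(h(0), m(m(b, cons(cons(0, 0), cons(b, cons(0, b))), cons(b, b)), cons(cons(cons(b, 0), 0), b), cons(h(0), cons(0, 0))))))   [R3 at 1.1]
2. cons(h(0), cons(0, cons(h(0), m(m(b, cons(cons(0, 0), cons(b, cons(0, b))), cons(b, b)), cons(cons(cons(b, 0), 0), b), cons(h(0), cons(0, 0))))))  →  cons(b, cons(0, cons(h(0), m(m(b, cons(cons(0, 0), cons(b, cons(0, b))), cons(b, b)), cons(cons(cons(b, 0), 0), b), cons(h(0), cons(0, 0))))))   [R2 at 1]
3. cons(b, cons(0, cons(h(0), m(m(b, cons(cons(0, 0), cons(b, cons(0, b))), cons(b, b)), cons(cons(cons(b, 0), 0), b), cons(h(0), cons(0, 0))))))  →  cons(b, cons(0, cons(b, m(m(b, cons(cons(0, 0), cons(b, cons(0, b))), cons(b, b)), cons(cons(cons(b, 0), 0), b), cons(h(0), cons(0, 0))))))   [R2 at 2.2.1]
4. cons(b, cons(0, cons(b, m(m(b, cons(cons(0, 0), cons(b, cons(0, b))), cons(b, b)), cons(cons(cons(b, 0), 0), b), cons(h(0), cons(0, 0))))))  →  cons(b, cons(0, cons(b, m(b, cons(cons(cons(b, 0), 0), b), cons(h(0), cons(0, 0))))))   [R3 at 2.2.2.1]
5. cons(b, cons(0, cons(b, m(b, cons(cons(cons(b, 0), 0), b), cons(h(0), cons(0, 0))))))  →  cons(b, cons(0, cons(b, h(0))))   [R3 at 2.2.2]
6. cons(b, cons(0, cons(b, h(0))))  →  cons(b, cons(0, cons(b, b)))   [R2 at 2.2.2]

cons(b, cons(0, cons(b, b)))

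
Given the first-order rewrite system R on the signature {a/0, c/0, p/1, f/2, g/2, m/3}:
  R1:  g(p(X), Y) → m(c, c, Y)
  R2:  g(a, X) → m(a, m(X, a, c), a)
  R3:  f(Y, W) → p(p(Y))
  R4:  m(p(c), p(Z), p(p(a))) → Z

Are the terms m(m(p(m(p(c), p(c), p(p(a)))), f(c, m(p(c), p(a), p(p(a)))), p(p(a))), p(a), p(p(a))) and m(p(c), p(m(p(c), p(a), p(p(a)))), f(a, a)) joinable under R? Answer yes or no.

yes — NF(t₁) = a, NF(t₂) = a

Reduce t₁ = m(m(p(m(p(c), p(c), p(p(a)))), f(c, m(p(c), p(a), p(p(a)))), p(p(a))), p(a), p(p(a))):
1. m(m(p(m(p(c), p(c), p(p(a)))), f(c, m(p(c), p(a), p(p(a)))), p(p(a))), p(a), p(p(a)))  →  m(m(p(c), f(c, m(p(c), p(a), p(p(a)))), p(p(a))), p(a), p(p(a)))   [R4 at 1.1.1]
2. m(m(p(c), f(c, m(p(c), p(a), p(p(a)))), p(p(a))), p(a), p(p(a)))  →  m(m(p(c), p(p(c)), p(p(a))), p(a), p(p(a)))   [R3 at 1.2]
3. m(m(p(c), p(p(c)), p(p(a))), p(a), p(p(a)))  →  m(p(c), p(a), p(p(a)))   [R4 at 1]
4. m(p(c), p(a), p(p(a)))  →  a   [R4 at ε]

Reduce t₂ = m(p(c), p(m(p(c), p(a), p(p(a)))), f(a, a)):
1. m(p(c), p(m(p(c), p(a), p(p(a)))), f(a, a))  →  m(p(c), p(a), f(a, a))   [R4 at 2.1]
2. m(p(c), p(a), f(a, a))  →  m(p(c), p(a), p(p(a)))   [R3 at 3]
3. m(p(c), p(a), p(p(a)))  →  a   [R4 at ε]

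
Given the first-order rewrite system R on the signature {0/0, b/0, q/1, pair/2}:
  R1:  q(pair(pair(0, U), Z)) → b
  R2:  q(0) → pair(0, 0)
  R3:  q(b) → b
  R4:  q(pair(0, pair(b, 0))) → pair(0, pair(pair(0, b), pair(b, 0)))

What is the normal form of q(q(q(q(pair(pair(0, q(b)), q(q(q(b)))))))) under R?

b

1. q(q(q(q(pair(pair(0, q(b)), q(q(q(b))))))))  →  q(q(q(b)))   [R1 at 1.1.1]
2. q(q(q(b)))  →  q(q(b))   [R3 at 1.1]
3. q(q(b))  →  q(b)   [R3 at 1]
4. q(b)  →  b   [R3 at ε]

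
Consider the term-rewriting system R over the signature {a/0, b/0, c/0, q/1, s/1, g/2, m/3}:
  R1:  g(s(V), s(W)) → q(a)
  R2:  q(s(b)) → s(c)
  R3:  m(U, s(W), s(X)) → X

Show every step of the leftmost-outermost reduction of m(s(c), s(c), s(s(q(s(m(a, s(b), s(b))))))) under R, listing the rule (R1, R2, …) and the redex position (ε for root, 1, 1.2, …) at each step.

s(s(c))

1. m(s(c), s(c), s(s(q(s(m(a, s(b), s(b)))))))  →  s(q(s(m(a, s(b), s(b)))))   [R3 at ε]
2. s(q(s(m(a, s(b), s(b)))))  →  s(q(s(b)))   [R3 at 1.1.1]
3. s(q(s(b)))  →  s(s(c))   [R2 at 1]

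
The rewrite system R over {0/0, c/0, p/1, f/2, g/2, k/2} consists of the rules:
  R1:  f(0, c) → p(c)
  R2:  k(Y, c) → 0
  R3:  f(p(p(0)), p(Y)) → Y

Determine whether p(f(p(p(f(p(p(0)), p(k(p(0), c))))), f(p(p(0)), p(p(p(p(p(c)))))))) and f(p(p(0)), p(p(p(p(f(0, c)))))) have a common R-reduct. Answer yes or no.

yes — NF(t₁) = p(p(p(p(c)))), NF(t₂) = p(p(p(p(c))))

Reduce t₁ = p(f(p(p(f(p(p(0)), p(k(p(0), c))))), f(p(p(0)), p(p(p(p(p(c)))))))):
1. p(f(p(p(f(p(p(0)), p(k(p(0), c))))), f(p(p(0)), p(p(p(p(p(c))))))))  →  p(f(p(p(k(p(0), c))), f(p(p(0)), p(p(p(p(p(c))))))))   [R3 at 1.1.1.1]
2. p(f(p(p(k(p(0), c))), f(p(p(0)), p(p(p(p(p(c))))))))  →  p(f(p(p(0)), f(p(p(0)), p(p(p(p(p(c))))))))   [R2 at 1.1.1.1]
3. p(f(p(p(0)), f(p(p(0)), p(p(p(p(p(c))))))))  →  p(f(p(p(0)), p(p(p(p(c))))))   [R3 at 1.2]
4. p(f(p(p(0)), p(p(p(p(c))))))  →  p(p(p(p(c))))   [R3 at 1]

Reduce t₂ = f(p(p(0)), p(p(p(p(f(0, c)))))):
1. f(p(p(0)), p(p(p(p(f(0, c))))))  →  p(p(p(f(0, c))))   [R3 at ε]
2. p(p(p(f(0, c))))  →  p(p(p(p(c))))   [R1 at 1.1.1]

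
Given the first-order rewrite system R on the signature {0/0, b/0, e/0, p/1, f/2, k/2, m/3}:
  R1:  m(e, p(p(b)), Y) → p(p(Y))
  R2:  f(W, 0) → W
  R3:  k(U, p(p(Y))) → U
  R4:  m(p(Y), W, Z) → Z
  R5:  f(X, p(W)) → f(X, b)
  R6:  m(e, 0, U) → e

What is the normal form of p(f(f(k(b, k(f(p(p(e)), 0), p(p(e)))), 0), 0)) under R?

p(b)

1. p(f(f(k(b, k(f(p(p(e)), 0), p(p(e)))), 0), 0))  →  p(f(k(b, k(f(p(p(e)), 0), p(p(e)))), 0))   [R2 at 1]
2. p(f(k(b, k(f(p(p(e)), 0), p(p(e)))), 0))  →  p(k(b, k(f(p(p(e)), 0), p(p(e)))))   [R2 at 1]
3. p(k(b, k(f(p(p(e)), 0), p(p(e)))))  →  p(k(b, f(p(p(e)), 0)))   [R3 at 1.2]
4. p(k(b, f(p(p(e)), 0)))  →  p(k(b, p(p(e))))   [R2 at 1.2]
5. p(k(b, p(p(e))))  →  p(b)   [R3 at 1]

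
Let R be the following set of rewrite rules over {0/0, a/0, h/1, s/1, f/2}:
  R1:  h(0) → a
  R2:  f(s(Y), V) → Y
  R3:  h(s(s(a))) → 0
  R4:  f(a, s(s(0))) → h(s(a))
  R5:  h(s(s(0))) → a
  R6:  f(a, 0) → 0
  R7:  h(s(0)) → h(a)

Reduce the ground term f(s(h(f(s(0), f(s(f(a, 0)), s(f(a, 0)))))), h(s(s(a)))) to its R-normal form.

1. f(s(h(f(s(0), f(s(f(a, 0)), s(f(a, 0)))))), h(s(s(a))))  →  h(f(s(0), f(s(f(a, 0)), s(f(a, 0)))))   [R2 at ε]
2. h(f(s(0), f(s(f(a, 0)), s(f(a, 0)))))  →  h(0)   [R2 at 1]
3. h(0)  →  a   [R1 at ε]

a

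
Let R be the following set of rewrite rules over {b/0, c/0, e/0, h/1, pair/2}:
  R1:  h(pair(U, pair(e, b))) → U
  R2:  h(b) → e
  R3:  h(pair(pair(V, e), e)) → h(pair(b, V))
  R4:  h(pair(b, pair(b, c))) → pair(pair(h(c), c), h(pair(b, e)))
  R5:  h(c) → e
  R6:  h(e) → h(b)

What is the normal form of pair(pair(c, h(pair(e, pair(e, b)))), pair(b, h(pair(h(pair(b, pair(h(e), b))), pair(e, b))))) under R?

pair(pair(c, e), pair(b, b))

1. pair(pair(c, h(pair(e, pair(e, b)))), pair(b, h(pair(h(pair(b, pair(h(e), b))), pair(e, b)))))  →  pair(pair(c, e), pair(b, h(pair(h(pair(b, pair(h(e), b))), pair(e, b)))))   [R1 at 1.2]
2. pair(pair(c, e), pair(b, h(pair(h(pair(b, pair(h(e), b))), pair(e, b)))))  →  pair(pair(c, e), pair(b, h(pair(b, pair(h(e), b)))))   [R1 at 2.2]
3. pair(pair(c, e), pair(b, h(pair(b, pair(h(e), b)))))  →  pair(pair(c, e), pair(b, h(pair(b, pair(h(b), b)))))   [R6 at 2.2.1.2.1]
4. pair(pair(c, e), pair(b, h(pair(b, pair(h(b), b)))))  →  pair(pair(c, e), pair(b, h(pair(b, pair(e, b)))))   [R2 at 2.2.1.2.1]
5. pair(pair(c, e), pair(b, h(pair(b, pair(e, b)))))  →  pair(pair(c, e), pair(b, b))   [R1 at 2.2]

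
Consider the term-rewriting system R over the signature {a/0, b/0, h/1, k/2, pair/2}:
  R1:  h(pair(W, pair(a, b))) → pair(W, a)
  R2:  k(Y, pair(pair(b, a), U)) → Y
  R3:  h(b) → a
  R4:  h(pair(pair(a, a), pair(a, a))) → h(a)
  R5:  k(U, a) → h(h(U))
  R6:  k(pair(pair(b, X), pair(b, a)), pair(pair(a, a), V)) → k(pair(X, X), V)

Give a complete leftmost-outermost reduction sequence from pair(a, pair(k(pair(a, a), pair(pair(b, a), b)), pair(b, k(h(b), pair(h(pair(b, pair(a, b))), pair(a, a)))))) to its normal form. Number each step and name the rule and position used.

pair(a, pair(pair(a, a), pair(b, a)))

1. pair(a, pair(k(pair(a, a), pair(pair(b, a), b)), pair(b, k(h(b), pair(h(pair(b, pair(a, b))), pair(a, a))))))  →  pair(a, pair(pair(a, a), pair(b, k(h(b), pair(h(pair(b, pair(a, b))), pair(a, a))))))   [R2 at 2.1]
2. pair(a, pair(pair(a, a), pair(b, k(h(b), pair(h(pair(b, pair(a, b))), pair(a, a))))))  →  pair(a, pair(pair(a, a), pair(b, k(a, pair(h(pair(b, pair(a, b))), pair(a, a))))))   [R3 at 2.2.2.1]
3. pair(a, pair(pair(a, a), pair(b, k(a, pair(h(pair(b, pair(a, b))), pair(a, a))))))  →  pair(a, pair(pair(a, a), pair(b, k(a, pair(pair(b, a), pair(a, a))))))   [R1 at 2.2.2.2.1]
4. pair(a, pair(pair(a, a), pair(b, k(a, pair(pair(b, a), pair(a, a))))))  →  pair(a, pair(pair(a, a), pair(b, a)))   [R2 at 2.2.2]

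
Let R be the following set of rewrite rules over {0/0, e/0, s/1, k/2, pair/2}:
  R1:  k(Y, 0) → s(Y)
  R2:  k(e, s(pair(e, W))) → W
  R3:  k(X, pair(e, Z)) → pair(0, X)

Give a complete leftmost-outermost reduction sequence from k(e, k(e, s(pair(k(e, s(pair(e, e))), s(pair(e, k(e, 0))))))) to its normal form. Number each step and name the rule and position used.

1. k(e, k(e, s(pair(k(e, s(pair(e, e))), s(pair(e, k(e, 0)))))))  →  k(e, k(e, s(pair(e, s(pair(e, k(e, 0)))))))   [R2 at 2.2.1.1]
2. k(e, k(e, s(pair(e, s(pair(e, k(e, 0)))))))  →  k(e, s(pair(e, k(e, 0))))   [R2 at 2]
3. k(e, s(pair(e, k(e, 0))))  →  k(e, 0)   [R2 at ε]
4. k(e, 0)  →  s(e)   [R1 at ε]

s(e)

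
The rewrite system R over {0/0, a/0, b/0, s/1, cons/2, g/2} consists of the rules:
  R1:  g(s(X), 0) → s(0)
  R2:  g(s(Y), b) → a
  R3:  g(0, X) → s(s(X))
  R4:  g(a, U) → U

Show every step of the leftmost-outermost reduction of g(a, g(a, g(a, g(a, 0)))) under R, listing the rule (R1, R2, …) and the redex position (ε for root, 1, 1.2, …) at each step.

1. g(a, g(a, g(a, g(a, 0))))  →  g(a, g(a, g(a, 0)))   [R4 at ε]
2. g(a, g(a, g(a, 0)))  →  g(a, g(a, 0))   [R4 at ε]
3. g(a, g(a, 0))  →  g(a, 0)   [R4 at ε]
4. g(a, 0)  →  0   [R4 at ε]

0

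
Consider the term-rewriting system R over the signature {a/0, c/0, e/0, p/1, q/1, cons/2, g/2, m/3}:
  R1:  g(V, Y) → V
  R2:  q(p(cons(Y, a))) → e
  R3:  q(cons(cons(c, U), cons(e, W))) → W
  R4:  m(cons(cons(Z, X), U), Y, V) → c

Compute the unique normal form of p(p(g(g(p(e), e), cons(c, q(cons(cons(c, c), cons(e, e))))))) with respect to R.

1. p(p(g(g(p(e), e), cons(c, q(cons(cons(c, c), cons(e, e)))))))  →  p(p(g(p(e), e)))   [R1 at 1.1]
2. p(p(g(p(e), e)))  →  p(p(p(e)))   [R1 at 1.1]

p(p(p(e)))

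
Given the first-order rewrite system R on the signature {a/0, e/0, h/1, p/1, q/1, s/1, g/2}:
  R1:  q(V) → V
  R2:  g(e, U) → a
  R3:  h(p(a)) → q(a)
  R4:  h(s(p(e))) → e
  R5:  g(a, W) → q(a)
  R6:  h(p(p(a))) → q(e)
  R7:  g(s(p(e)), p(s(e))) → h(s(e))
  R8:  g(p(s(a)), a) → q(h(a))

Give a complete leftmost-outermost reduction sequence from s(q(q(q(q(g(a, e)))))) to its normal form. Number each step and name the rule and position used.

s(a)

1. s(q(q(q(q(g(a, e))))))  →  s(q(q(q(g(a, e)))))   [R1 at 1]
2. s(q(q(q(g(a, e)))))  →  s(q(q(g(a, e))))   [R1 at 1]
3. s(q(q(g(a, e))))  →  s(q(g(a, e)))   [R1 at 1]
4. s(q(g(a, e)))  →  s(g(a, e))   [R1 at 1]
5. s(g(a, e))  →  s(q(a))   [R5 at 1]
6. s(q(a))  →  s(a)   [R1 at 1]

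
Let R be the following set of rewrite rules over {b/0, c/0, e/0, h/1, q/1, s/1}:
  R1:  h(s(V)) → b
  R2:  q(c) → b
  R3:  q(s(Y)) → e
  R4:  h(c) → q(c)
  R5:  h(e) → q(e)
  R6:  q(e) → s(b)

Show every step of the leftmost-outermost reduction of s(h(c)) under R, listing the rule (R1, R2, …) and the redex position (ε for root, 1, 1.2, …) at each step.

s(b)

1. s(h(c))  →  s(q(c))   [R4 at 1]
2. s(q(c))  →  s(b)   [R2 at 1]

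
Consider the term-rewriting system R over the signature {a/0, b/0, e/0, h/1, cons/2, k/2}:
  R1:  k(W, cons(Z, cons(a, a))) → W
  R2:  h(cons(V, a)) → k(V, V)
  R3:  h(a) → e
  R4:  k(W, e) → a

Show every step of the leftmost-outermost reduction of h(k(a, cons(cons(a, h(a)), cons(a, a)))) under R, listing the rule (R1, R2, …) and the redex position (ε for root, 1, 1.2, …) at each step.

e

1. h(k(a, cons(cons(a, h(a)), cons(a, a))))  →  h(a)   [R1 at 1]
2. h(a)  →  e   [R3 at ε]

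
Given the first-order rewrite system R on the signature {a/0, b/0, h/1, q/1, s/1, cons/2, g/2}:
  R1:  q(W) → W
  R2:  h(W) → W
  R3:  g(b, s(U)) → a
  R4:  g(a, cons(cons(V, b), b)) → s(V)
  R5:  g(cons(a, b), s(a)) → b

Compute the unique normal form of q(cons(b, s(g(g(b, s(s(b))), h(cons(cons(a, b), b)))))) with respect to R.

1. q(cons(b, s(g(g(b, s(s(b))), h(cons(cons(a, b), b))))))  →  cons(b, s(g(g(b, s(s(b))), h(cons(cons(a, b), b)))))   [R1 at ε]
2. cons(b, s(g(g(b, s(s(b))), h(cons(cons(a, b), b)))))  →  cons(b, s(g(a, h(cons(cons(a, b), b)))))   [R3 at 2.1.1]
3. cons(b, s(g(a, h(cons(cons(a, b), b)))))  →  cons(b, s(g(a, cons(cons(a, b), b))))   [R2 at 2.1.2]
4. cons(b, s(g(a, cons(cons(a, b), b))))  →  cons(b, s(s(a)))   [R4 at 2.1]

cons(b, s(s(a)))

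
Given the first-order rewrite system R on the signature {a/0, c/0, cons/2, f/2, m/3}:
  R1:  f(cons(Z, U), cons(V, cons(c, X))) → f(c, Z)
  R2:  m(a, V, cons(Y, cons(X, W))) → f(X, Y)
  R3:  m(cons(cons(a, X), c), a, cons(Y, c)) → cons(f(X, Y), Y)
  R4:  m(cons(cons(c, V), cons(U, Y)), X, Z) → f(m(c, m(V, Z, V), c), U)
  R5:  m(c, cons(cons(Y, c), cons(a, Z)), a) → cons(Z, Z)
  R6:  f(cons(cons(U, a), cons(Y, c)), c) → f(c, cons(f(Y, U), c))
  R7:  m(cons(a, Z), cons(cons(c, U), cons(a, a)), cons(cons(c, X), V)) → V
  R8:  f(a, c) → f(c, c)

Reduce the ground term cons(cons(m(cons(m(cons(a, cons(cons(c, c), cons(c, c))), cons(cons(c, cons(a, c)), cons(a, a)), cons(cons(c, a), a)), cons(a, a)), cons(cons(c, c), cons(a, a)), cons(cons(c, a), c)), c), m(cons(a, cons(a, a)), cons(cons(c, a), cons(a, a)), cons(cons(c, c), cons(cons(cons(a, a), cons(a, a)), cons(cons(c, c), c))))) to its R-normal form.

cons(cons(c, c), cons(cons(cons(a, a), cons(a, a)), cons(cons(c, c), c)))

1. cons(cons(m(cons(m(cons(a, cons(cons(c, c), cons(c, c))), cons(cons(c, cons(a, c)), cons(a, a)), cons(cons(c, a), a)), cons(a, a)), cons(cons(c, c), cons(a, a)), cons(cons(c, a), c)), c), m(cons(a, cons(a, a)), cons(cons(c, a), cons(a, a)), cons(cons(c, c), cons(cons(cons(a, a), cons(a, a)), cons(cons(c, c), c)))))  →  cons(cons(m(cons(a, cons(a, a)), cons(cons(c, c), cons(a, a)), cons(cons(c, a), c)), c), m(cons(a, cons(a, a)), cons(cons(c, a), cons(a, a)), cons(cons(c, c), cons(cons(cons(a, a), cons(a, a)), cons(cons(c, c), c)))))   [R7 at 1.1.1.1]
2. cons(cons(m(cons(a, cons(a, a)), cons(cons(c, c), cons(a, a)), cons(cons(c, a), c)), c), m(cons(a, cons(a, a)), cons(cons(c, a), cons(a, a)), cons(cons(c, c), cons(cons(cons(a, a), cons(a, a)), cons(cons(c, c), c)))))  →  cons(cons(c, c), m(cons(a, cons(a, a)), cons(cons(c, a), cons(a, a)), cons(cons(c, c), cons(cons(cons(a, a), cons(a, a)), cons(cons(c, c), c)))))   [R7 at 1.1]
3. cons(cons(c, c), m(cons(a, cons(a, a)), cons(cons(c, a), cons(a, a)), cons(cons(c, c), cons(cons(cons(a, a), cons(a, a)), cons(cons(c, c), c)))))  →  cons(cons(c, c), cons(cons(cons(a, a), cons(a, a)), cons(cons(c, c), c)))   [R7 at 2]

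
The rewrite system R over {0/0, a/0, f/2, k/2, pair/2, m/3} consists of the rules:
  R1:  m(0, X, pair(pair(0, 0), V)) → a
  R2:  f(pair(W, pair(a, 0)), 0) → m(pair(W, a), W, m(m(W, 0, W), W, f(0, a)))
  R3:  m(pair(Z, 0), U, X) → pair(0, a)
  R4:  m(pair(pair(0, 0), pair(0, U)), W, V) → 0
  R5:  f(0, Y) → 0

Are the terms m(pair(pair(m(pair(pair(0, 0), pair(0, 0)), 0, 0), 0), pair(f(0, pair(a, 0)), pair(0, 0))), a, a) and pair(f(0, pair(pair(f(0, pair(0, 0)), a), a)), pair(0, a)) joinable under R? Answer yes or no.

no — NF(t₁) = 0, NF(t₂) = pair(0, pair(0, a))

Reduce t₁ = m(pair(pair(m(pair(pair(0, 0), pair(0, 0)), 0, 0), 0), pair(f(0, pair(a, 0)), pair(0, 0))), a, a):
1. m(pair(pair(m(pair(pair(0, 0), pair(0, 0)), 0, 0), 0), pair(f(0, pair(a, 0)), pair(0, 0))), a, a)  →  m(pair(pair(0, 0), pair(f(0, pair(a, 0)), pair(0, 0))), a, a)   [R4 at 1.1.1]
2. m(pair(pair(0, 0), pair(f(0, pair(a, 0)), pair(0, 0))), a, a)  →  m(pair(pair(0, 0), pair(0, pair(0, 0))), a, a)   [R5 at 1.2.1]
3. m(pair(pair(0, 0), pair(0, pair(0, 0))), a, a)  →  0   [R4 at ε]

Reduce t₂ = pair(f(0, pair(pair(f(0, pair(0, 0)), a), a)), pair(0, a)):
1. pair(f(0, pair(pair(f(0, pair(0, 0)), a), a)), pair(0, a))  →  pair(0, pair(0, a))   [R5 at 1]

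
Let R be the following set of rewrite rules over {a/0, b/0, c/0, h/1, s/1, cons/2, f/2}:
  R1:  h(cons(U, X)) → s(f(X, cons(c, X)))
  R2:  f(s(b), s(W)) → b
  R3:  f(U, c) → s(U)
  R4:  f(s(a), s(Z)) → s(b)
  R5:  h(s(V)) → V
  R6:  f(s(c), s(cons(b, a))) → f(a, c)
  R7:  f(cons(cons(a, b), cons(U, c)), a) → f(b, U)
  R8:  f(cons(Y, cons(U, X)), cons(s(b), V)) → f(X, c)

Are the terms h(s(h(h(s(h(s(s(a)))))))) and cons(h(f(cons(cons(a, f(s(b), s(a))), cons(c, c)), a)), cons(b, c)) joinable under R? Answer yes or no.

Reduce t₁ = h(s(h(h(s(h(s(s(a)))))))):
1. h(s(h(h(s(h(s(s(a))))))))  →  h(h(s(h(s(s(a))))))   [R5 at ε]
2. h(h(s(h(s(s(a))))))  →  h(h(s(s(a))))   [R5 at 1]
3. h(h(s(s(a))))  →  h(s(a))   [R5 at 1]
4. h(s(a))  →  a   [R5 at ε]

Reduce t₂ = cons(h(f(cons(cons(a, f(s(b), s(a))), cons(c, c)), a)), cons(b, c)):
1. cons(h(f(cons(cons(a, f(s(b), s(a))), cons(c, c)), a)), cons(b, c))  →  cons(h(f(cons(cons(a, b), cons(c, c)), a)), cons(b, c))   [R2 at 1.1.1.1.2]
2. cons(h(f(cons(cons(a, b), cons(c, c)), a)), cons(b, c))  →  cons(h(f(b, c)), cons(b, c))   [R7 at 1.1]
3. cons(h(f(b, c)), cons(b, c))  →  cons(h(s(b)), cons(b, c))   [R3 at 1.1]
4. cons(h(s(b)), cons(b, c))  →  cons(b, cons(b, c))   [R5 at 1]

no — NF(t₁) = a, NF(t₂) = cons(b, cons(b, c))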